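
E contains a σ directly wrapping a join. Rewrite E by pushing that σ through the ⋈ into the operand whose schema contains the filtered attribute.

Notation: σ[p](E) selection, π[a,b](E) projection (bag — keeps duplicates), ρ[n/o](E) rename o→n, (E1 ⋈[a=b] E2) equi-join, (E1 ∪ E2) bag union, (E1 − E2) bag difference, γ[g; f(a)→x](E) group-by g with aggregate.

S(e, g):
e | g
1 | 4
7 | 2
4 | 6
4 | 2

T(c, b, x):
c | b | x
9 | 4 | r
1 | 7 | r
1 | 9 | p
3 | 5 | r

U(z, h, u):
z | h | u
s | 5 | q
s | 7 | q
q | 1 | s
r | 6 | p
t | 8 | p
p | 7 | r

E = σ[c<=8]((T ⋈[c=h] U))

σ filters on c, owned by the left side.
E' = (σ[c<=8](T) ⋈[c=h] U)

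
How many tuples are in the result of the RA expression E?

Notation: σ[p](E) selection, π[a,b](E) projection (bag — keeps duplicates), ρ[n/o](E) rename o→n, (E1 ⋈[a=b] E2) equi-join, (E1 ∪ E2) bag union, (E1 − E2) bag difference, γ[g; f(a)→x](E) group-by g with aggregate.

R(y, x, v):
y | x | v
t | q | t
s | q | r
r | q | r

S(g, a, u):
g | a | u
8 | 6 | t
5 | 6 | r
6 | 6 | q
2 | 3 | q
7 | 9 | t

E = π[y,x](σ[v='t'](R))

Stepwise |·|:
  R → 3
  σ[v='t'](R) → 1
  π[y,x](σ[v='t'](R)) → 1

|E| = 1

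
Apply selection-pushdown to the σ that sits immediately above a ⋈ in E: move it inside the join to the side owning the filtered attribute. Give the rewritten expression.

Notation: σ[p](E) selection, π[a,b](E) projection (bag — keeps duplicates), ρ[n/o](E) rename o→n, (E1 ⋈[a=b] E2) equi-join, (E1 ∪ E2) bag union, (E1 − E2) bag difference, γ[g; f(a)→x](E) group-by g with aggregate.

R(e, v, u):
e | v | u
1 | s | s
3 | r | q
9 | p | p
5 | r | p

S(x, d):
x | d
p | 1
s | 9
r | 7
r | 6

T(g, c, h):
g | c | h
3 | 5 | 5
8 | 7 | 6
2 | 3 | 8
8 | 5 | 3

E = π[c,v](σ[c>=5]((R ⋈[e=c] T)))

σ filters on c, owned by the right side.
E' = π[c,v]((R ⋈[e=c] σ[c>=5](T)))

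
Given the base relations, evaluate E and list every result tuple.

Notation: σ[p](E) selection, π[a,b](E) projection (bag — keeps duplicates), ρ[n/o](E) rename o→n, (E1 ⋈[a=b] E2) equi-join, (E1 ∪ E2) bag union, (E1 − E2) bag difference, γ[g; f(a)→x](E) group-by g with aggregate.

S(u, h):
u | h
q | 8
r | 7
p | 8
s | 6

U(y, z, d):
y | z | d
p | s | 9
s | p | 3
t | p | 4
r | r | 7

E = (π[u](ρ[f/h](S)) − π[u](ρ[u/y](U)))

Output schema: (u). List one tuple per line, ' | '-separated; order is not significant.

Per-node cardinality:
  S → 4
  ρ[f/h](S) → 4
  π[u](ρ[f/h](S)) → 4
  U → 4
  ρ[u/y](U) → 4
  π[u](ρ[u/y](U)) → 4
  (π[u](ρ[f/h](S)) − π[u](ρ[u/y](U))) → 1

== RESULT ==
u
q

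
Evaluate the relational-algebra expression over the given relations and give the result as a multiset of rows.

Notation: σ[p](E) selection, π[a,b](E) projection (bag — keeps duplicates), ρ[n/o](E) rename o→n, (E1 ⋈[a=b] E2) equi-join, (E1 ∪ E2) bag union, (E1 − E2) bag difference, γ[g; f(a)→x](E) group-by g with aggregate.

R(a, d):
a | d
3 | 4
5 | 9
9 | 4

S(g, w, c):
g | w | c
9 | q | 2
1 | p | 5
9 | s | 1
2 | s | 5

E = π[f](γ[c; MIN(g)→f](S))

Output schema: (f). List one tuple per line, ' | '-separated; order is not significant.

Subexpression sizes:
  S → 4
  γ[c; MIN(g)→f](S) → 3
  π[f](γ[c; MIN(g)→f](S)) → 3

== RESULT ==
f
1
9
9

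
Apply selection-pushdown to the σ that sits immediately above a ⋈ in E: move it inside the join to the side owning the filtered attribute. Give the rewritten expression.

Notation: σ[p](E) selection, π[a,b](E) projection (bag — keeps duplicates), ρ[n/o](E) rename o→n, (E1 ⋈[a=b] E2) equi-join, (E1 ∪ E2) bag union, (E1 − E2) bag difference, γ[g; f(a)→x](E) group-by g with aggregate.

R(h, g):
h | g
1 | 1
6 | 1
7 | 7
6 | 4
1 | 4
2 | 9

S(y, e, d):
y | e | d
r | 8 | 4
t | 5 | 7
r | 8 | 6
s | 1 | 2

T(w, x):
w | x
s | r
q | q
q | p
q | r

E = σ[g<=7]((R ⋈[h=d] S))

σ filters on g, owned by the left side.
E' = (σ[g<=7](R) ⋈[h=d] S)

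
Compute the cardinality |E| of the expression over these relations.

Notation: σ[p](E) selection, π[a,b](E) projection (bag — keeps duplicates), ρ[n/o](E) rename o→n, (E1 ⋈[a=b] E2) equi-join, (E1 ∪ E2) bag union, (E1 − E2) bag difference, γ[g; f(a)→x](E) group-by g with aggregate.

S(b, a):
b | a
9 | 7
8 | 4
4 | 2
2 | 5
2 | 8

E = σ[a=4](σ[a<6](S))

Stepwise |·|:
  S → 5
  σ[a<6](S) → 3
  σ[a=4](σ[a<6](S)) → 1

|E| = 1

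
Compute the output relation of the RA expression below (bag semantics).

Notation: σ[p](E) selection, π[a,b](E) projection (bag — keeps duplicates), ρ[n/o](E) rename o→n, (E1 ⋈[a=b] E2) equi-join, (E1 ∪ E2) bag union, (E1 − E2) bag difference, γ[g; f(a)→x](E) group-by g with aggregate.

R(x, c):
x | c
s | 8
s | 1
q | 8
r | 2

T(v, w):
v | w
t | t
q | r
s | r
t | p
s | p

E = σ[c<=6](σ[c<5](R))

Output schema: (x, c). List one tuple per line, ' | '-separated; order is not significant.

Stepwise |·|:
  R → 4
  σ[c<5](R) → 2
  σ[c<=6](σ[c<5](R)) → 2

== RESULT ==
x | c
r | 2
s | 1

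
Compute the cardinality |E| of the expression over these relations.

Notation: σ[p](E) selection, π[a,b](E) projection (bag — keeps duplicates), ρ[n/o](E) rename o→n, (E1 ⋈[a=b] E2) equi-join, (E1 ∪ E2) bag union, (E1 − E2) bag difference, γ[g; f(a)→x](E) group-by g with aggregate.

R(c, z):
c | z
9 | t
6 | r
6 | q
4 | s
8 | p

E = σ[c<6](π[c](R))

Per-node cardinality:
  R → 5
  π[c](R) → 5
  σ[c<6](π[c](R)) → 1

|E| = 1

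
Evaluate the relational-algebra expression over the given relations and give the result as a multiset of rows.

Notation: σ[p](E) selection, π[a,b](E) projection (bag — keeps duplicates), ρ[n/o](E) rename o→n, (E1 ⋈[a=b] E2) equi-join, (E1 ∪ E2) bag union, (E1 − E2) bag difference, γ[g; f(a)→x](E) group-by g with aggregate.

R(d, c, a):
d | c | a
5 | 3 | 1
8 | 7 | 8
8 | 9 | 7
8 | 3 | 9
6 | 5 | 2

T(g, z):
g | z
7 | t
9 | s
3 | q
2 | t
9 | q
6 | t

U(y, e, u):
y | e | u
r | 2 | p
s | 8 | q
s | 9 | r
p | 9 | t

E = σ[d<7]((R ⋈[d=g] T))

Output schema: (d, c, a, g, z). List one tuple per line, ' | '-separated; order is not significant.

Row counts bottom-up:
  R → 5
  T → 6
  (R ⋈[d=g] T) → 1
  σ[d<7]((R ⋈[d=g] T)) → 1

== RESULT ==
d | c | a | g | z
6 | 5 | 2 | 6 | t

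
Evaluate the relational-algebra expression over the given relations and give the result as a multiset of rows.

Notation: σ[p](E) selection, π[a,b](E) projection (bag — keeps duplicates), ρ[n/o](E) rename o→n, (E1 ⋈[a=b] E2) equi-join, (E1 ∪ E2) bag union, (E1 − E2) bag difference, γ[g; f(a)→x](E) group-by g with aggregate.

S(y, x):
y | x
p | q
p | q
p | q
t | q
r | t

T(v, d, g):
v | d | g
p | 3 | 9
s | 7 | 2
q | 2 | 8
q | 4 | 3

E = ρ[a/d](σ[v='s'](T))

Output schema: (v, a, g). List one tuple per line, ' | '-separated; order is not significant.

Per-node cardinality:
  T → 4
  σ[v='s'](T) → 1
  ρ[a/d](σ[v='s'](T)) → 1

== RESULT ==
v | a | g
s | 7 | 2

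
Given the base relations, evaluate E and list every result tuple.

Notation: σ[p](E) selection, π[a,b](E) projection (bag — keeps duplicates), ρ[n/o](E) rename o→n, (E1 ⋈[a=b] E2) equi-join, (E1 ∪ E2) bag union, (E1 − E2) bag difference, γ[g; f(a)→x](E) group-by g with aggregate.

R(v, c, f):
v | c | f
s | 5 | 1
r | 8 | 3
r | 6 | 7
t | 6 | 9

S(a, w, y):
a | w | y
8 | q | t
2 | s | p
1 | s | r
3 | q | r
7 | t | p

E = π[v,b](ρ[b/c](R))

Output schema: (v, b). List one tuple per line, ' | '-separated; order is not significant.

Stepwise |·|:
  R → 4
  ρ[b/c](R) → 4
  π[v,b](ρ[b/c](R)) → 4

== RESULT ==
v | b
r | 6
r | 8
s | 5
t | 6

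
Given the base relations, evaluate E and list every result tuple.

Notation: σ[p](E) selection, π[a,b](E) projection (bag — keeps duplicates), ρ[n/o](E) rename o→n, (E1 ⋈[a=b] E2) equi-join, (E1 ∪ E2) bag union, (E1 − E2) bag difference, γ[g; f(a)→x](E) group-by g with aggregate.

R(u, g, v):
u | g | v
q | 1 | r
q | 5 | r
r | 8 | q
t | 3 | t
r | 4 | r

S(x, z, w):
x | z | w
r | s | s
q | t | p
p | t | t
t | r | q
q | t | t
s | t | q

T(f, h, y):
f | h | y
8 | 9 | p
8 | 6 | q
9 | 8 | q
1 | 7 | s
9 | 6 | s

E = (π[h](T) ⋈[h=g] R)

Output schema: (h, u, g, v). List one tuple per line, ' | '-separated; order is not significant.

Row counts bottom-up:
  T → 5
  π[h](T) → 5
  R → 5
  (π[h](T) ⋈[h=g] R) → 1

== RESULT ==
h | u | g | v
8 | r | 8 | q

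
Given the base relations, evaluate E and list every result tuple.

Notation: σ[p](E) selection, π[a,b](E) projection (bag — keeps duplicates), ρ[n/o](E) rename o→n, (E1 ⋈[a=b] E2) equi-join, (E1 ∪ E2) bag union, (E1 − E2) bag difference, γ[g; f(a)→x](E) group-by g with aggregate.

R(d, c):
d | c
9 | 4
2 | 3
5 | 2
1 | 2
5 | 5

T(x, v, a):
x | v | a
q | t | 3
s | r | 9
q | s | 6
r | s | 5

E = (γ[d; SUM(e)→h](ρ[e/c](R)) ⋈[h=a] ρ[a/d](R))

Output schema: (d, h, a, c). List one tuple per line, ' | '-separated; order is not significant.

Row counts bottom-up:
  R → 5
  ρ[e/c](R) → 5
  γ[d; SUM(e)→h](ρ[e/c](R)) → 4
  R → 5
  ρ[a/d](R) → 5
  (γ[d; SUM(e)→h](ρ[e/c](R)) ⋈[h=a] ρ[a/d](R)) → 1

== RESULT ==
d | h | a | c
1 | 2 | 2 | 3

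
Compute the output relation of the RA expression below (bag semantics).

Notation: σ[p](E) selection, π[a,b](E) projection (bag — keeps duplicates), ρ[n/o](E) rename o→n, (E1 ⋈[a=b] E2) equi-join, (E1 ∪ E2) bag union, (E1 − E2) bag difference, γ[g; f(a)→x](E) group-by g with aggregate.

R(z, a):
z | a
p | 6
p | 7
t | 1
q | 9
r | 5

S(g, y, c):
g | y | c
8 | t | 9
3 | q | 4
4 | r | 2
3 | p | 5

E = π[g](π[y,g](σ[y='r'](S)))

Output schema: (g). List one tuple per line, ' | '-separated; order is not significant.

Stepwise |·|:
  S → 4
  σ[y='r'](S) → 1
  π[y,g](σ[y='r'](S)) → 1
  π[g](π[y,g](σ[y='r'](S))) → 1

== RESULT ==
g
4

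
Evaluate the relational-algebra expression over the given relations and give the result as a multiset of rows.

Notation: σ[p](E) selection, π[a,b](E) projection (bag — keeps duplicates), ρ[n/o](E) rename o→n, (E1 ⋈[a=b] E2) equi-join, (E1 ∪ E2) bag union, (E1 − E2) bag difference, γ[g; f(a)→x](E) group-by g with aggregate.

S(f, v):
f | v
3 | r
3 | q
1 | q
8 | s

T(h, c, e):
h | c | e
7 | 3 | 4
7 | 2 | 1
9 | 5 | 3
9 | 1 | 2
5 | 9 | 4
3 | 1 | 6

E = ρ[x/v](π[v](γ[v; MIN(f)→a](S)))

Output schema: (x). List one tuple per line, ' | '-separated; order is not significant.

Stepwise |·|:
  S → 4
  γ[v; MIN(f)→a](S) → 3
  π[v](γ[v; MIN(f)→a](S)) → 3
  ρ[x/v](π[v](γ[v; MIN(f)→a](S))) → 3

== RESULT ==
x
q
r
s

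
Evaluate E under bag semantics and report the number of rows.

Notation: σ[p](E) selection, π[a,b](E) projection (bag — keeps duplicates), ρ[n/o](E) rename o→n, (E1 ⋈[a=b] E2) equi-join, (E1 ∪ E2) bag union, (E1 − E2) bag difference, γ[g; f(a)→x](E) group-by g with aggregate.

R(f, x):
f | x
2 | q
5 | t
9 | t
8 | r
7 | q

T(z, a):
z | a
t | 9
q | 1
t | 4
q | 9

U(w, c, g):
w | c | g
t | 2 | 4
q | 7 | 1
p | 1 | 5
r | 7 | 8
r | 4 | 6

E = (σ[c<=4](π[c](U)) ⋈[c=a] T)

Per-node cardinality:
  U → 5
  π[c](U) → 5
  σ[c<=4](π[c](U)) → 3
  T → 4
  (σ[c<=4](π[c](U)) ⋈[c=a] T) → 2

|E| = 2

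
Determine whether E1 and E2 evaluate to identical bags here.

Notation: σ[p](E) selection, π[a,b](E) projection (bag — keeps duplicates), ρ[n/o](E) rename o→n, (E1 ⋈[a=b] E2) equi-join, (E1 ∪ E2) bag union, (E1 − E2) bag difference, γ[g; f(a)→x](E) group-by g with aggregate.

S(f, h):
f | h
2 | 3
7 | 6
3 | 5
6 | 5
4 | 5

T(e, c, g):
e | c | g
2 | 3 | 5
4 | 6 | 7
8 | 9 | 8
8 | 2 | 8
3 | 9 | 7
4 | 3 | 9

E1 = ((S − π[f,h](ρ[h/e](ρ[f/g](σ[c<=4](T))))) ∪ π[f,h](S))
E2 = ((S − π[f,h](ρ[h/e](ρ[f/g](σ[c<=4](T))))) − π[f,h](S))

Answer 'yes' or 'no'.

E1 row counts bottom-up:
  S → 5
  T → 6
  σ[c<=4](T) → 3
  ρ[f/g](σ[c<=4](T)) → 3
  ρ[h/e](ρ[f/g](σ[c<=4](T))) → 3
  π[f,h](ρ[h/e](ρ[f/g](σ[c<=4](T)))) → 3
  (S − π[f,h](ρ[h/e](ρ[f/g](σ[c<=4](T))))) → 5
  S → 5
  π[f,h](S) → 5
  ((S − π[f,h](ρ[h/e](ρ[f/g](σ[c<=4](T))))) ∪ π[f,h](S)) → 10
E2 row counts bottom-up:
  S → 5
  T → 6
  σ[c<=4](T) → 3
  ρ[f/g](σ[c<=4](T)) → 3
  ρ[h/e](ρ[f/g](σ[c<=4](T))) → 3
  π[f,h](ρ[h/e](ρ[f/g](σ[c<=4](T)))) → 3
  (S − π[f,h](ρ[h/e](ρ[f/g](σ[c<=4](T))))) → 5
  S → 5
  π[f,h](S) → 5
  ((S − π[f,h](ρ[h/e](ρ[f/g](σ[c<=4](T))))) − π[f,h](S)) → 0

E1 result:
f | h
2 | 3
2 | 3
3 | 5
3 | 5
4 | 5
4 | 5
6 | 5
6 | 5
7 | 6
7 | 6
E2 result:
f | h
(0 rows)
Witness: (2, 3) appears 2× in E1 but 0× in E2.

no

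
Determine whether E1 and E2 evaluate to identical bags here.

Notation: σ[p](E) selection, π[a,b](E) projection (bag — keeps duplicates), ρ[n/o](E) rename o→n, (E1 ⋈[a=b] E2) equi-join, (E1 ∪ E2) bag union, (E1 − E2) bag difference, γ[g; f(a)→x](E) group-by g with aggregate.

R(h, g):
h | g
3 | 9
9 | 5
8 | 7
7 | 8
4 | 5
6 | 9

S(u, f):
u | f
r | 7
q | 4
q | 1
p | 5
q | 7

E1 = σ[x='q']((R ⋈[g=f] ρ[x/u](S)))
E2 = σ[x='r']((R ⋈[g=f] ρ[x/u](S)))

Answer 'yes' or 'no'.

E1 row counts bottom-up:
  R → 6
  S → 5
  ρ[x/u](S) → 5
  (R ⋈[g=f] ρ[x/u](S)) → 4
  σ[x='q']((R ⋈[g=f] ρ[x/u](S))) → 1
E2 row counts bottom-up:
  R → 6
  S → 5
  ρ[x/u](S) → 5
  (R ⋈[g=f] ρ[x/u](S)) → 4
  σ[x='r']((R ⋈[g=f] ρ[x/u](S))) → 1

E1 result:
h | g | x | f
8 | 7 | q | 7
E2 result:
h | g | x | f
8 | 7 | r | 7
Witness: (8, 7, 'q', 7) appears 1× in E1 but 0× in E2.

no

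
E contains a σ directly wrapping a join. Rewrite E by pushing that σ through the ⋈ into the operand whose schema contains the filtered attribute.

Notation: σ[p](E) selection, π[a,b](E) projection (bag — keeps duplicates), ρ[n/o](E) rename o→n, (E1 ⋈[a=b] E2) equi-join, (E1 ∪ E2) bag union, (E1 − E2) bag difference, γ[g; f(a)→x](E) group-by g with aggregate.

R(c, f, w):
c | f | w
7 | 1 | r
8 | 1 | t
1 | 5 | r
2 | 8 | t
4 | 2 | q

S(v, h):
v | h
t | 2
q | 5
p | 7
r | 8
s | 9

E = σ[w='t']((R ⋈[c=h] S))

σ filters on w, owned by the left side.
E' = (σ[w='t'](R) ⋈[c=h] S)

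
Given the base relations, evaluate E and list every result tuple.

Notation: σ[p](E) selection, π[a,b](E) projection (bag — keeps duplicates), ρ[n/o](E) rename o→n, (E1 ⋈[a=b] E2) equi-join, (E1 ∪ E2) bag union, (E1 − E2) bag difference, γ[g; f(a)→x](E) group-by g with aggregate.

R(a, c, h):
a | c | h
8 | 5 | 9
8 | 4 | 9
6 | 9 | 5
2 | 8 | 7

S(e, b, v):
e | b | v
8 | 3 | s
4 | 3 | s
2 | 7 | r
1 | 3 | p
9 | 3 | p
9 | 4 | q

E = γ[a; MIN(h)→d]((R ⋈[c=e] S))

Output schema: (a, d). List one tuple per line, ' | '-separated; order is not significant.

Per-node cardinality:
  R → 4
  S → 6
  (R ⋈[c=e] S) → 4
  γ[a; MIN(h)→d]((R ⋈[c=e] S)) → 3

== RESULT ==
a | d
2 | 7
6 | 5
8 | 9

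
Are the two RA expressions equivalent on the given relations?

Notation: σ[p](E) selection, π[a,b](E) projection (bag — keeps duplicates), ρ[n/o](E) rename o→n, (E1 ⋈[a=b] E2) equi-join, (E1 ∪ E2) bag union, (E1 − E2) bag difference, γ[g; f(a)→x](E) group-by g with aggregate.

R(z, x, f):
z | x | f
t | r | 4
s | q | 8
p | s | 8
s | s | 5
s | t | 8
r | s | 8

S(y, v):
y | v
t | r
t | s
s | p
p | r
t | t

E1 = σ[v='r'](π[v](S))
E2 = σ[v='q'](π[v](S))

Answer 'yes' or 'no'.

E1 row counts bottom-up:
  S → 5
  π[v](S) → 5
  σ[v='r'](π[v](S)) → 2
E2 row counts bottom-up:
  S → 5
  π[v](S) → 5
  σ[v='q'](π[v](S)) → 0

E1 result:
v
r
r
E2 result:
v
(0 rows)
Witness: ('r',) appears 2× in E1 but 0× in E2.

no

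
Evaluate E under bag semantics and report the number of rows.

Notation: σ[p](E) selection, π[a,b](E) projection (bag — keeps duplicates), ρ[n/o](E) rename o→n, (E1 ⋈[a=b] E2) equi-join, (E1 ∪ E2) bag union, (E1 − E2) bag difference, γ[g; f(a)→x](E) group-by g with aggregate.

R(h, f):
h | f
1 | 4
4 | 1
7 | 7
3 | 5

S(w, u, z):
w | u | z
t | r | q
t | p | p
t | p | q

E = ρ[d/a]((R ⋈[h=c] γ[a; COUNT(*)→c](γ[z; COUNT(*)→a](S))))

Stepwise |·|:
  R → 4
  S → 3
  γ[z; COUNT(*)→a](S) → 2
  γ[a; COUNT(*)→c](γ[z; COUNT(*)→a](S)) → 2
  (R ⋈[h=c] γ[a; COUNT(*)→c](γ[z; COUNT(*)→a](S))) → 2
  ρ[d/a]((R ⋈[h=c] γ[a; COUNT(*)→c](γ[z; COUNT(*)→a](S)))) → 2

|E| = 2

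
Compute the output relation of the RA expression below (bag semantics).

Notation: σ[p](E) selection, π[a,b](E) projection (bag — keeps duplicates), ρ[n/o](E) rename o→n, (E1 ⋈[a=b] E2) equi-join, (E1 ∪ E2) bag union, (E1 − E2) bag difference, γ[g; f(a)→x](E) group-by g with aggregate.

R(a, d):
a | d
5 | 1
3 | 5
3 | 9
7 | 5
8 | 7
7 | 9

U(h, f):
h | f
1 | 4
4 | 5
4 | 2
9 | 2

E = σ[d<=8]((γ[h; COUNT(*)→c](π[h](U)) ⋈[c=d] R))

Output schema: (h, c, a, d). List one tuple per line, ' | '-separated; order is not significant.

Row counts bottom-up:
  U → 4
  π[h](U) → 4
  γ[h; COUNT(*)→c](π[h](U)) → 3
  R → 6
  (γ[h; COUNT(*)→c](π[h](U)) ⋈[c=d] R) → 2
  σ[d<=8]((γ[h; COUNT(*)→c](π[h](U)) ⋈[c=d] R)) → 2

== RESULT ==
h | c | a | d
1 | 1 | 5 | 1
9 | 1 | 5 | 1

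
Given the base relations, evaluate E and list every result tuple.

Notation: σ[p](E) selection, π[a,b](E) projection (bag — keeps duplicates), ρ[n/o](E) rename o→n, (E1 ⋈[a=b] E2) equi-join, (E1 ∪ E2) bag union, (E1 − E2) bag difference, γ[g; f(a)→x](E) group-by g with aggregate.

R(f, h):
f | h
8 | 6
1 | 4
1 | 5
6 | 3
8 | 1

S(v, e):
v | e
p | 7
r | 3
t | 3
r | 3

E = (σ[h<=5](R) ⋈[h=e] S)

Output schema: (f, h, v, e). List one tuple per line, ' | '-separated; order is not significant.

Per-node cardinality:
  R → 5
  σ[h<=5](R) → 4
  S → 4
  (σ[h<=5](R) ⋈[h=e] S) → 3

== RESULT ==
f | h | v | e
6 | 3 | r | 3
6 | 3 | r | 3
6 | 3 | t | 3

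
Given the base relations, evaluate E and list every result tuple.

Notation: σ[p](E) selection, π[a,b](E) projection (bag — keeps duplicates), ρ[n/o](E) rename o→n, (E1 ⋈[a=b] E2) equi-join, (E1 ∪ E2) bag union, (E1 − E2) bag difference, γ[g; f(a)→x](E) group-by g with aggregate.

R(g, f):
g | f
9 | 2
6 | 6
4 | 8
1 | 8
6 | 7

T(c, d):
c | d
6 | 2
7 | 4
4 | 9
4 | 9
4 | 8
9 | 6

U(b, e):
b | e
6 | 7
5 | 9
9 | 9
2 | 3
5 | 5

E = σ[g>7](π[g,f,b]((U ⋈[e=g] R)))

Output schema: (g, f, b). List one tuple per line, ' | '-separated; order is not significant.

Per-node cardinality:
  U → 5
  R → 5
  (U ⋈[e=g] R) → 2
  π[g,f,b]((U ⋈[e=g] R)) → 2
  σ[g>7](π[g,f,b]((U ⋈[e=g] R))) → 2

== RESULT ==
g | f | b
9 | 2 | 5
9 | 2 | 9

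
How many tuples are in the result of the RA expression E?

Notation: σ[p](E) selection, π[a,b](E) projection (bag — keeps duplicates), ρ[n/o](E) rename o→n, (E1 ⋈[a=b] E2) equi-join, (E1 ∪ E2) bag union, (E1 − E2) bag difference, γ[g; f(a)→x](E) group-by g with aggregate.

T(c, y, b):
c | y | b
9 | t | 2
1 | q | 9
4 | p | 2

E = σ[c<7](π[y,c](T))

Row counts bottom-up:
  T → 3
  π[y,c](T) → 3
  σ[c<7](π[y,c](T)) → 2

|E| = 2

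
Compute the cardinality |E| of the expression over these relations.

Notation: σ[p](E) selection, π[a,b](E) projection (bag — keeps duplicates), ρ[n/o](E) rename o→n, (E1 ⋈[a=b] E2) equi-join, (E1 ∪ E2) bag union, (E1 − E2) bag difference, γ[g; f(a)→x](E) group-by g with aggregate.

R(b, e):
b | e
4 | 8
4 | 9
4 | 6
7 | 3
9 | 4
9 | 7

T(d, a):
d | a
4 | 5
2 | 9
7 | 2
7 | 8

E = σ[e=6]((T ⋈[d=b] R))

Row counts bottom-up:
  T → 4
  R → 6
  (T ⋈[d=b] R) → 5
  σ[e=6]((T ⋈[d=b] R)) → 1

|E| = 1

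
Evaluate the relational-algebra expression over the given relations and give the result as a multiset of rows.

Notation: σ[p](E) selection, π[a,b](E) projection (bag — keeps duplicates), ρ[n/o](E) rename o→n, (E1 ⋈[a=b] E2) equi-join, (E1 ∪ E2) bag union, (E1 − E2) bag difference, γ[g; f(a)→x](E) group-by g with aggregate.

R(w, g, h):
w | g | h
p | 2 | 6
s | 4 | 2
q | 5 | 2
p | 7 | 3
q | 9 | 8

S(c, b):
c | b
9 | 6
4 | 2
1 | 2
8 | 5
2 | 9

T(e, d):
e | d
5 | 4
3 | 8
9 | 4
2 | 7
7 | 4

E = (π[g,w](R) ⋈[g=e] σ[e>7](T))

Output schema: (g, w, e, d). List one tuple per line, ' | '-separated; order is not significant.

Row counts bottom-up:
  R → 5
  π[g,w](R) → 5
  T → 5
  σ[e>7](T) → 1
  (π[g,w](R) ⋈[g=e] σ[e>7](T)) → 1

== RESULT ==
g | w | e | d
9 | q | 9 | 4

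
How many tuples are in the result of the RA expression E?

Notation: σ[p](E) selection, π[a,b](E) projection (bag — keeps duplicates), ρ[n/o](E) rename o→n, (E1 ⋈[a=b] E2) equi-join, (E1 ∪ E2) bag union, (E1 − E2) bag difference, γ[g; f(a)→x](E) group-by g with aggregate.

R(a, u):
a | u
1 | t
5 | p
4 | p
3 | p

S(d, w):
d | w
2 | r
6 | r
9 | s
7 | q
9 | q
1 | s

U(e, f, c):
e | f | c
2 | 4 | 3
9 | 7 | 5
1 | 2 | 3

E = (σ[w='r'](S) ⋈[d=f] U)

Subexpression sizes:
  S → 6
  σ[w='r'](S) → 2
  U → 3
  (σ[w='r'](S) ⋈[d=f] U) → 1

|E| = 1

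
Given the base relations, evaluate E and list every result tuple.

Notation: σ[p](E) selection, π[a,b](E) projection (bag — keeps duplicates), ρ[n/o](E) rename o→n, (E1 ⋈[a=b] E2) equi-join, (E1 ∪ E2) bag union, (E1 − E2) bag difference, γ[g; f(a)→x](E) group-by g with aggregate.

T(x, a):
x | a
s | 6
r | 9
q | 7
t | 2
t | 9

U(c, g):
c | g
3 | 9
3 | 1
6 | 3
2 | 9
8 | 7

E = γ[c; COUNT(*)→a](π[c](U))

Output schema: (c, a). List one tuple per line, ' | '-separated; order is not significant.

Row counts bottom-up:
  U → 5
  π[c](U) → 5
  γ[c; COUNT(*)→a](π[c](U)) → 4

== RESULT ==
c | a
2 | 1
3 | 2
6 | 1
8 | 1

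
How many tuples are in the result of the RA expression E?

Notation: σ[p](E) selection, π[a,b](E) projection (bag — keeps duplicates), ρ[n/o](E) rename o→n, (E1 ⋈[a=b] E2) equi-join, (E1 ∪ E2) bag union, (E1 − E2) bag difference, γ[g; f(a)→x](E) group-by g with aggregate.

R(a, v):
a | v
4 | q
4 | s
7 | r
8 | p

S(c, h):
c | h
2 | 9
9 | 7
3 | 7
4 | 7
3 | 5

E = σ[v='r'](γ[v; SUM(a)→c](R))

Stepwise |·|:
  R → 4
  γ[v; SUM(a)→c](R) → 4
  σ[v='r'](γ[v; SUM(a)→c](R)) → 1

|E| = 1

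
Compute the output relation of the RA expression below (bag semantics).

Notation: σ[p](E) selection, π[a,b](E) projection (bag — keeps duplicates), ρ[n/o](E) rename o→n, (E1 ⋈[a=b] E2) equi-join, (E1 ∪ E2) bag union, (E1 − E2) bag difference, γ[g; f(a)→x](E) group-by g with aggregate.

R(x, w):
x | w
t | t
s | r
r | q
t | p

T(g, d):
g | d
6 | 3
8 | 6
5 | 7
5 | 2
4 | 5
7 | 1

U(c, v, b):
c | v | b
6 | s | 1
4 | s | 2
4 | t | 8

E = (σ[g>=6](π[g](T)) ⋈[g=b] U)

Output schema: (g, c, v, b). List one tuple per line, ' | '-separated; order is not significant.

Subexpression sizes:
  T → 6
  π[g](T) → 6
  σ[g>=6](π[g](T)) → 3
  U → 3
  (σ[g>=6](π[g](T)) ⋈[g=b] U) → 1

== RESULT ==
g | c | v | b
8 | 4 | t | 8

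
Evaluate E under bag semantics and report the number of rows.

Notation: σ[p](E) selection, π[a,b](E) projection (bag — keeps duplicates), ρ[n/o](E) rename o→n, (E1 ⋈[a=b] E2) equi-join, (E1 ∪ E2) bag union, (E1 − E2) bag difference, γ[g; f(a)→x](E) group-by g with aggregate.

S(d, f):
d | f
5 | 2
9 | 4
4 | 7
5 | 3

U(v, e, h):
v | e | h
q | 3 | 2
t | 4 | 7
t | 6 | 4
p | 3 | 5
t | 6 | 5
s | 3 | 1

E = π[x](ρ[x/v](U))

Stepwise |·|:
  U → 6
  ρ[x/v](U) → 6
  π[x](ρ[x/v](U)) → 6

|E| = 6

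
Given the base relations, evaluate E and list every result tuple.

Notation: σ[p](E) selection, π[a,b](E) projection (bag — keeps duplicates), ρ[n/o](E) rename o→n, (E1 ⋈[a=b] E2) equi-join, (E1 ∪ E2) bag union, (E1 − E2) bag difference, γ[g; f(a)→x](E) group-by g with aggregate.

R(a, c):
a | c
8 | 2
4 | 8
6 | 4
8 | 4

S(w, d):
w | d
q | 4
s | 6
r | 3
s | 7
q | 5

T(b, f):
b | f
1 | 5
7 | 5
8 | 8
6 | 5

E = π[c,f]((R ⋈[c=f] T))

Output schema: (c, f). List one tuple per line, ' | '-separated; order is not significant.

Row counts bottom-up:
  R → 4
  T → 4
  (R ⋈[c=f] T) → 1
  π[c,f]((R ⋈[c=f] T)) → 1

== RESULT ==
c | f
8 | 8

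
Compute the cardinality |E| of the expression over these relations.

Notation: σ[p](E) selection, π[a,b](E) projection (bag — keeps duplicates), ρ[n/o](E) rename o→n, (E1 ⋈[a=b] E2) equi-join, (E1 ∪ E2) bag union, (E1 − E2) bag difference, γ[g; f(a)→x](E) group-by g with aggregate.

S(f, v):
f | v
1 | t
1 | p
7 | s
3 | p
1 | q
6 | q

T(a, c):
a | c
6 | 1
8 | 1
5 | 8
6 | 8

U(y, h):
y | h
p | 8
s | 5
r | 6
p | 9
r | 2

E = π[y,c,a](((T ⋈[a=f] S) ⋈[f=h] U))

Subexpression sizes:
  T → 4
  S → 6
  (T ⋈[a=f] S) → 2
  U → 5
  ((T ⋈[a=f] S) ⋈[f=h] U) → 2
  π[y,c,a](((T ⋈[a=f] S) ⋈[f=h] U)) → 2

|E| = 2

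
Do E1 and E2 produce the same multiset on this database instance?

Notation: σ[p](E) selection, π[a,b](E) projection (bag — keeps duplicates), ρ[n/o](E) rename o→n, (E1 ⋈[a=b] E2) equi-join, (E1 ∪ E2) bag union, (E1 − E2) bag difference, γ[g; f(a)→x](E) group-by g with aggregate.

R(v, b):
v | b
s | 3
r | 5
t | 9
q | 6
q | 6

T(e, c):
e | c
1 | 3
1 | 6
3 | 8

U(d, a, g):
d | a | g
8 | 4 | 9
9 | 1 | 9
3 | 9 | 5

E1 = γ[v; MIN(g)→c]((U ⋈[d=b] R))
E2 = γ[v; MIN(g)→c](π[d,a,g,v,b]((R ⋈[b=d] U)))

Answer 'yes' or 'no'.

E1 subexpression sizes:
  U → 3
  R → 5
  (U ⋈[d=b] R) → 2
  γ[v; MIN(g)→c]((U ⋈[d=b] R)) → 2
E2 subexpression sizes:
  R → 5
  U → 3
  (R ⋈[b=d] U) → 2
  π[d,a,g,v,b]((R ⋈[b=d] U)) → 2
  γ[v; MIN(g)→c](π[d,a,g,v,b]((R ⋈[b=d] U))) → 2

E1 and E2 produce the same multiset:
v | c
s | 5
t | 9

yes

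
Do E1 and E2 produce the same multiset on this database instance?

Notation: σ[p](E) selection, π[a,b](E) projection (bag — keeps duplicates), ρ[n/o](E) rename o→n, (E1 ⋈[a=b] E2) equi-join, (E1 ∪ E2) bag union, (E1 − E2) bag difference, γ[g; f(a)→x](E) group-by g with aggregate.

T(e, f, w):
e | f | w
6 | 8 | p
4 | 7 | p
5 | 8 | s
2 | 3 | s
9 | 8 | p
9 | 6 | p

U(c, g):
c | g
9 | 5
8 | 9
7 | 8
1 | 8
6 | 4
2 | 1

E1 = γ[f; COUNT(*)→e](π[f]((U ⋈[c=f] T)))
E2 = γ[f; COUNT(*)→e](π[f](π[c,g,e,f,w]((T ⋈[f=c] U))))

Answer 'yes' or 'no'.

E1 subexpression sizes:
  U → 6
  T → 6
  (U ⋈[c=f] T) → 5
  π[f]((U ⋈[c=f] T)) → 5
  γ[f; COUNT(*)→e](π[f]((U ⋈[c=f] T))) → 3
E2 subexpression sizes:
  T → 6
  U → 6
  (T ⋈[f=c] U) → 5
  π[c,g,e,f,w]((T ⋈[f=c] U)) → 5
  π[f](π[c,g,e,f,w]((T ⋈[f=c] U))) → 5
  γ[f; COUNT(*)→e](π[f](π[c,g,e,f,w]((T ⋈[f=c] U)))) → 3

E1 and E2 produce the same multiset:
f | e
6 | 1
7 | 1
8 | 3

yes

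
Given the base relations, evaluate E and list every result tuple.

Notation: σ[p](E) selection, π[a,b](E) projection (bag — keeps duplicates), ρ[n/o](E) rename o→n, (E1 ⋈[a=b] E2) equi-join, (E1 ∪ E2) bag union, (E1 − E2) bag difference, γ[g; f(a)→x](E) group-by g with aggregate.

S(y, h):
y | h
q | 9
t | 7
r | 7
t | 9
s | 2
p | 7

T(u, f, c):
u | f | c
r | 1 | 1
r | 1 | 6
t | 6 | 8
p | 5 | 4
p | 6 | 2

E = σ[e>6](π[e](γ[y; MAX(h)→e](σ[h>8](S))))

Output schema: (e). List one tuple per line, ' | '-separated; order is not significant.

Subexpression sizes:
  S → 6
  σ[h>8](S) → 2
  γ[y; MAX(h)→e](σ[h>8](S)) → 2
  π[e](γ[y; MAX(h)→e](σ[h>8](S))) → 2
  σ[e>6](π[e](γ[y; MAX(h)→e](σ[h>8](S)))) → 2

== RESULT ==
e
9
9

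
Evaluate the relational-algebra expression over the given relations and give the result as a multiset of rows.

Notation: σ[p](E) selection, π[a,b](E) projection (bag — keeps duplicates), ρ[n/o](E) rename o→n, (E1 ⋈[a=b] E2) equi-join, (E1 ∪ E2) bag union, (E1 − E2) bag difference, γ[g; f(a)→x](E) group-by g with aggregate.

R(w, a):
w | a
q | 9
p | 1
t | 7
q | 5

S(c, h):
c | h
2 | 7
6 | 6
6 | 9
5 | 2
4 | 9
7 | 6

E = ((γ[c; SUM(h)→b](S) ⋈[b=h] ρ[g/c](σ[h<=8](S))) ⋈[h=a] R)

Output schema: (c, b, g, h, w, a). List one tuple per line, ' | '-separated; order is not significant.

Subexpression sizes:
  S → 6
  γ[c; SUM(h)→b](S) → 5
  S → 6
  σ[h<=8](S) → 4
  ρ[g/c](σ[h<=8](S)) → 4
  (γ[c; SUM(h)→b](S) ⋈[b=h] ρ[g/c](σ[h<=8](S))) → 4
  R → 4
  ((γ[c; SUM(h)→b](S) ⋈[b=h] ρ[g/c](σ[h<=8](S))) ⋈[h=a] R) → 1

== RESULT ==
c | b | g | h | w | a
2 | 7 | 2 | 7 | t | 7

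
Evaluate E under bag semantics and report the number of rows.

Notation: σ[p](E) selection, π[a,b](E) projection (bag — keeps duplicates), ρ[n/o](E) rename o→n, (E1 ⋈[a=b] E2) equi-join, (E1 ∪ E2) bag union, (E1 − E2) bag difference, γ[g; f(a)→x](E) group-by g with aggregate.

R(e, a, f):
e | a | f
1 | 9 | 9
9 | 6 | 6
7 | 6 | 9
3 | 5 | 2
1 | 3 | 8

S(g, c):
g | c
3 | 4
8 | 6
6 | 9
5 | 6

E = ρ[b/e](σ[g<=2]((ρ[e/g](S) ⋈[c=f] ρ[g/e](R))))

Stepwise |·|:
  S → 4
  ρ[e/g](S) → 4
  R → 5
  ρ[g/e](R) → 5
  (ρ[e/g](S) ⋈[c=f] ρ[g/e](R)) → 4
  σ[g<=2]((ρ[e/g](S) ⋈[c=f] ρ[g/e](R))) → 1
  ρ[b/e](σ[g<=2]((ρ[e/g](S) ⋈[c=f] ρ[g/e](R)))) → 1

|E| = 1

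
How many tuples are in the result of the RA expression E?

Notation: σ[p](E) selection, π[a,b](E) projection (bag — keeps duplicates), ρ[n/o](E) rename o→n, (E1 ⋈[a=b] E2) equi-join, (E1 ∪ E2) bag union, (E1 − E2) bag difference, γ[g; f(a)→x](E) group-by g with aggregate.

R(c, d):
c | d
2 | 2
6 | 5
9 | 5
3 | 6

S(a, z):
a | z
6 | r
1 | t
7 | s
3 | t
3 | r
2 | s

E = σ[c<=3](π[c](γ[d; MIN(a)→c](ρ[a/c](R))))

Subexpression sizes:
  R → 4
  ρ[a/c](R) → 4
  γ[d; MIN(a)→c](ρ[a/c](R)) → 3
  π[c](γ[d; MIN(a)→c](ρ[a/c](R))) → 3
  σ[c<=3](π[c](γ[d; MIN(a)→c](ρ[a/c](R)))) → 2

|E| = 2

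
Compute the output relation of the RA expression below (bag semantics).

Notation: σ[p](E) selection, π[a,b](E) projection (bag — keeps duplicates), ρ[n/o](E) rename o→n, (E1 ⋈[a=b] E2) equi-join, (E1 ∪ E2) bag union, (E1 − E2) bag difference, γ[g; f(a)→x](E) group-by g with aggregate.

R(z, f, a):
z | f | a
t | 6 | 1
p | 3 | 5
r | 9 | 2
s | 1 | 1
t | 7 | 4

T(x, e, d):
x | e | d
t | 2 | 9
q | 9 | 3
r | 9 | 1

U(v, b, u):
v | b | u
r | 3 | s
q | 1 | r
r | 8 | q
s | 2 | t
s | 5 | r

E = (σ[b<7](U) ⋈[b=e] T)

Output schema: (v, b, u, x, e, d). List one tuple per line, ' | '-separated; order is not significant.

Per-node cardinality:
  U → 5
  σ[b<7](U) → 4
  T → 3
  (σ[b<7](U) ⋈[b=e] T) → 1

== RESULT ==
v | b | u | x | e | d
s | 2 | t | t | 2 | 9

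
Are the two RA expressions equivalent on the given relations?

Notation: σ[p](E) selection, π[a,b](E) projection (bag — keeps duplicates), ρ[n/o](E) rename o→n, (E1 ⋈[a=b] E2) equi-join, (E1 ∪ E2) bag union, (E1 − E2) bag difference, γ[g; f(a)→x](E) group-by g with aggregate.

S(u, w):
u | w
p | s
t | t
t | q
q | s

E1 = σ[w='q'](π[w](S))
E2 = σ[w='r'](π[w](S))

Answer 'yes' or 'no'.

E1 row counts bottom-up:
  S → 4
  π[w](S) → 4
  σ[w='q'](π[w](S)) → 1
E2 row counts bottom-up:
  S → 4
  π[w](S) → 4
  σ[w='r'](π[w](S)) → 0

E1 result:
w
q
E2 result:
w
(0 rows)
Witness: ('q',) appears 1× in E1 but 0× in E2.

no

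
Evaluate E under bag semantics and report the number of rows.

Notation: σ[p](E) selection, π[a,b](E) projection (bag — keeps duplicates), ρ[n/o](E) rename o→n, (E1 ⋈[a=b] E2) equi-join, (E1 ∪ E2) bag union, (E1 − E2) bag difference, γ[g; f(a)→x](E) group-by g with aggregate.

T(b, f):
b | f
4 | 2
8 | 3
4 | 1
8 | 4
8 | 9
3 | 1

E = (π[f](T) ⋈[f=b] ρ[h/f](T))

Row counts bottom-up:
  T → 6
  π[f](T) → 6
  T → 6
  ρ[h/f](T) → 6
  (π[f](T) ⋈[f=b] ρ[h/f](T)) → 3

|E| = 3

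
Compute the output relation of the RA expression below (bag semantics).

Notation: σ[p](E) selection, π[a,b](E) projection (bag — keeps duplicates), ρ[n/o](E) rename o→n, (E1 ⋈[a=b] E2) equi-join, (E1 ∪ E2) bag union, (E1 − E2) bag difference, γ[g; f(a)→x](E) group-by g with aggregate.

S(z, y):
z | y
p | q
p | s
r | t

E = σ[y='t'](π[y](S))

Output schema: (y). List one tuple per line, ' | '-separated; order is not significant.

Row counts bottom-up:
  S → 3
  π[y](S) → 3
  σ[y='t'](π[y](S)) → 1

== RESULT ==
y
t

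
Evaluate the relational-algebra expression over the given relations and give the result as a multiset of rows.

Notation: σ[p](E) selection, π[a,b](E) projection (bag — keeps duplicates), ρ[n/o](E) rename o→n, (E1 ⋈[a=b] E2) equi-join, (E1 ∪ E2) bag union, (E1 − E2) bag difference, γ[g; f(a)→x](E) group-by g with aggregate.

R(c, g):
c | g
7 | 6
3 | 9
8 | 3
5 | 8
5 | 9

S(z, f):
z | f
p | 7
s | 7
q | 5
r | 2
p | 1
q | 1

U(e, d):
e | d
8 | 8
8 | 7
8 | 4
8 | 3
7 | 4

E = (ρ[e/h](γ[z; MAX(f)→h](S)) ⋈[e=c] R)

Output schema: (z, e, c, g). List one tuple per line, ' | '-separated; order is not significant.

Stepwise |·|:
  S → 6
  γ[z; MAX(f)→h](S) → 4
  ρ[e/h](γ[z; MAX(f)→h](S)) → 4
  R → 5
  (ρ[e/h](γ[z; MAX(f)→h](S)) ⋈[e=c] R) → 4

== RESULT ==
z | e | c | g
p | 7 | 7 | 6
q | 5 | 5 | 8
q | 5 | 5 | 9
s | 7 | 7 | 6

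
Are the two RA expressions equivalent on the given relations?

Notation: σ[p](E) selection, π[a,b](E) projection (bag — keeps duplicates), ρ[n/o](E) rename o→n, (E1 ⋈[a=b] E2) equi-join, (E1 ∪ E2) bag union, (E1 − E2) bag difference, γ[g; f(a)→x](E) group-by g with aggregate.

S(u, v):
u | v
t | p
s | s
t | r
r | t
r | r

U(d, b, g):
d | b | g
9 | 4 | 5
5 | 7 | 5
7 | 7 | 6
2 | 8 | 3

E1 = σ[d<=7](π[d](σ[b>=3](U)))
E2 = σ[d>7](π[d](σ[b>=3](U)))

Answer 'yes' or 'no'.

E1 row counts bottom-up:
  U → 4
  σ[b>=3](U) → 4
  π[d](σ[b>=3](U)) → 4
  σ[d<=7](π[d](σ[b>=3](U))) → 3
E2 row counts bottom-up:
  U → 4
  σ[b>=3](U) → 4
  π[d](σ[b>=3](U)) → 4
  σ[d>7](π[d](σ[b>=3](U))) → 1

E1 result:
d
2
5
7
E2 result:
d
9
Witness: (7,) appears 1× in E1 but 0× in E2.

no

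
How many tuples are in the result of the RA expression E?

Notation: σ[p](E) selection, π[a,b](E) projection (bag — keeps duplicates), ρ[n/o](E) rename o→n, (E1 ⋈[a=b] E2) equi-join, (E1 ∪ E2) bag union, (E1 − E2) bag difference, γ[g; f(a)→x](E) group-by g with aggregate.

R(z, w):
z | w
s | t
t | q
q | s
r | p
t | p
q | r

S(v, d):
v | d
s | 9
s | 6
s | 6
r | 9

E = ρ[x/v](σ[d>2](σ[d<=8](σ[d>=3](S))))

Row counts bottom-up:
  S → 4
  σ[d>=3](S) → 4
  σ[d<=8](σ[d>=3](S)) → 2
  σ[d>2](σ[d<=8](σ[d>=3](S))) → 2
  ρ[x/v](σ[d>2](σ[d<=8](σ[d>=3](S)))) → 2

|E| = 2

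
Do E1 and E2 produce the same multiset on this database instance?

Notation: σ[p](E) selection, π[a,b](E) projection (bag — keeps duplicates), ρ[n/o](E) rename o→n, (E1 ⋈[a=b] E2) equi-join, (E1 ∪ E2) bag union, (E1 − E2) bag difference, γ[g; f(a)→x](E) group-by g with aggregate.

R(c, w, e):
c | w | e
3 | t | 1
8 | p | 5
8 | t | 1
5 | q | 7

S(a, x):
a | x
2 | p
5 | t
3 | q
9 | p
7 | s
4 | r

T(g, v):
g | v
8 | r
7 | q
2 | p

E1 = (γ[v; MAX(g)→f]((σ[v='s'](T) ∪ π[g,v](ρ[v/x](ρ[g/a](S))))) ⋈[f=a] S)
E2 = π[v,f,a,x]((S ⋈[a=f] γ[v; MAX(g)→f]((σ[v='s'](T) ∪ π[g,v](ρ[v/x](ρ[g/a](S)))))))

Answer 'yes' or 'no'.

E1 row counts bottom-up:
  T → 3
  σ[v='s'](T) → 0
  S → 6
  ρ[g/a](S) → 6
  ρ[v/x](ρ[g/a](S)) → 6
  π[g,v](ρ[v/x](ρ[g/a](S))) → 6
  (σ[v='s'](T) ∪ π[g,v](ρ[v/x](ρ[g/a](S)))) → 6
  γ[v; MAX(g)→f]((σ[v='s'](T) ∪ π[g,v](ρ[v/x](ρ[g/a](S))))) → 5
  S → 6
  (γ[v; MAX(g)→f]((σ[v='s'](T) ∪ π[g,v](ρ[v/x](ρ[g/a](S))))) ⋈[f=a] S) → 5
E2 row counts bottom-up:
  S → 6
  T → 3
  σ[v='s'](T) → 0
  S → 6
  ρ[g/a](S) → 6
  ρ[v/x](ρ[g/a](S)) → 6
  π[g,v](ρ[v/x](ρ[g/a](S))) → 6
  (σ[v='s'](T) ∪ π[g,v](ρ[v/x](ρ[g/a](S)))) → 6
  γ[v; MAX(g)→f]((σ[v='s'](T) ∪ π[g,v](ρ[v/x](ρ[g/a](S))))) → 5
  (S ⋈[a=f] γ[v; MAX(g)→f]((σ[v='s'](T) ∪ π[g,v](ρ[v/x](ρ[g/a](S)))))) → 5
  π[v,f,a,x]((S ⋈[a=f] γ[v; MAX(g)→f]((σ[v='s'](T) ∪ π[g,v](ρ[v/x](ρ[g/a](S))))))) → 5

E1 and E2 produce the same multiset:
v | f | a | x
p | 9 | 9 | p
q | 3 | 3 | q
r | 4 | 4 | r
s | 7 | 7 | s
t | 5 | 5 | t

yes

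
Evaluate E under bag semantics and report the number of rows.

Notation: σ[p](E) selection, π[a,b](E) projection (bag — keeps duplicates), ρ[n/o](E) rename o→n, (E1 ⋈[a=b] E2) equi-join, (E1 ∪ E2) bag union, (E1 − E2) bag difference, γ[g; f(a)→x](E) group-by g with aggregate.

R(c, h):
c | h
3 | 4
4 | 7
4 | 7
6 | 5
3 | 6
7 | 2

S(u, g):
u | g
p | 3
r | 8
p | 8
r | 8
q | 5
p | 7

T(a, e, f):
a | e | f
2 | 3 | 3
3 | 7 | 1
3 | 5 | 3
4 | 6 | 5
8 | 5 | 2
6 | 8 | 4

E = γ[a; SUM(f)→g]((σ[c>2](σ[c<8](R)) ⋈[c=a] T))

Per-node cardinality:
  R → 6
  σ[c<8](R) → 6
  σ[c>2](σ[c<8](R)) → 6
  T → 6
  (σ[c>2](σ[c<8](R)) ⋈[c=a] T) → 7
  γ[a; SUM(f)→g]((σ[c>2](σ[c<8](R)) ⋈[c=a] T)) → 3

|E| = 3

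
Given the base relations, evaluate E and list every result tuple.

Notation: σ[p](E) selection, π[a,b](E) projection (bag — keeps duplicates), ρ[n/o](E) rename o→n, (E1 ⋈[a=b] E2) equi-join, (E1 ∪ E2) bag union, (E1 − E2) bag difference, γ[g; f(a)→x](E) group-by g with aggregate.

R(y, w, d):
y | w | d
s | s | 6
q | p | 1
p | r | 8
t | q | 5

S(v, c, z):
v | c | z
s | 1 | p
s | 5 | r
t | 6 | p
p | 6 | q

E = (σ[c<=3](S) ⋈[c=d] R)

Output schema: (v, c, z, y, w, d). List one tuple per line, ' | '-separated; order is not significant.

Stepwise |·|:
  S → 4
  σ[c<=3](S) → 1
  R → 4
  (σ[c<=3](S) ⋈[c=d] R) → 1

== RESULT ==
v | c | z | y | w | d
s | 1 | p | q | p | 1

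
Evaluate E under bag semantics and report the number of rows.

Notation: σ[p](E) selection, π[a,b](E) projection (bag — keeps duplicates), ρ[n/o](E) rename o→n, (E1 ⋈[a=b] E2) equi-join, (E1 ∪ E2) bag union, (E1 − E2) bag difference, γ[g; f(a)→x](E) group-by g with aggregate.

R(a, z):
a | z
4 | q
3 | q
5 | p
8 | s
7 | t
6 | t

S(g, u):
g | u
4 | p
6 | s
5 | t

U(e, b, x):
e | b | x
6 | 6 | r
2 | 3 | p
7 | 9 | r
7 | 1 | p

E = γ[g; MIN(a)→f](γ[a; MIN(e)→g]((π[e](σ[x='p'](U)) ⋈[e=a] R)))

Row counts bottom-up:
  U → 4
  σ[x='p'](U) → 2
  π[e](σ[x='p'](U)) → 2
  R → 6
  (π[e](σ[x='p'](U)) ⋈[e=a] R) → 1
  γ[a; MIN(e)→g]((π[e](σ[x='p'](U)) ⋈[e=a] R)) → 1
  γ[g; MIN(a)→f](γ[a; MIN(e)→g]((π[e](σ[x='p'](U)) ⋈[e=a] R))) → 1

|E| = 1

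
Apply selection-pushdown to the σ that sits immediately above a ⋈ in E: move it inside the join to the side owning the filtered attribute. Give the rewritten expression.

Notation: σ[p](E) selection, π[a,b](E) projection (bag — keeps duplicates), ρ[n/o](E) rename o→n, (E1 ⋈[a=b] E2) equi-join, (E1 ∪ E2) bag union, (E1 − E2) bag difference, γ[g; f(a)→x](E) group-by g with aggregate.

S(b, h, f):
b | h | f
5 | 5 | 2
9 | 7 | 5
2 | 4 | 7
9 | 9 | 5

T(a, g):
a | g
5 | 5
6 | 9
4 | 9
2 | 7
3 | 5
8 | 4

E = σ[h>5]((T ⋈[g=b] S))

σ filters on h, owned by the right side.
E' = (T ⋈[g=b] σ[h>5](S))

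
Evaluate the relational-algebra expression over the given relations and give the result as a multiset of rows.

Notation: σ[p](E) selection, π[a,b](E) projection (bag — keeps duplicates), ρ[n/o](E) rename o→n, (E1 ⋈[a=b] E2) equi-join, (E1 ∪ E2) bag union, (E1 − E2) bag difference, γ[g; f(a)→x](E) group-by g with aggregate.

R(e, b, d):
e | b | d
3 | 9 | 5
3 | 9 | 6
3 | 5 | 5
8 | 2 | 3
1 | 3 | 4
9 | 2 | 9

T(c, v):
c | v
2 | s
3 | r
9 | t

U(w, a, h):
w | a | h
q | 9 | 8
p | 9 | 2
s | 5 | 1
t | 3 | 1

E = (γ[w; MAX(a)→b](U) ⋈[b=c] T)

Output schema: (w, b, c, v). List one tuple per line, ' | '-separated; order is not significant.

Stepwise |·|:
  U → 4
  γ[w; MAX(a)→b](U) → 4
  T → 3
  (γ[w; MAX(a)→b](U) ⋈[b=c] T) → 3

== RESULT ==
w | b | c | v
p | 9 | 9 | t
q | 9 | 9 | t
t | 3 | 3 | r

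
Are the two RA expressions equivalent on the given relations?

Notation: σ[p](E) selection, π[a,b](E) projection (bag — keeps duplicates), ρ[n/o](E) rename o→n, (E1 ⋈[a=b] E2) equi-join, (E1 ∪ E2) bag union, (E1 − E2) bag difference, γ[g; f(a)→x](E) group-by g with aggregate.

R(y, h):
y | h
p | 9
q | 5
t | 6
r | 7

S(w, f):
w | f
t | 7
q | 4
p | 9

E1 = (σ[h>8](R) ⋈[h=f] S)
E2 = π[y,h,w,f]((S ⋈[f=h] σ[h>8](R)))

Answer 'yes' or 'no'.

E1 subexpression sizes:
  R → 4
  σ[h>8](R) → 1
  S → 3
  (σ[h>8](R) ⋈[h=f] S) → 1
E2 subexpression sizes:
  S → 3
  R → 4
  σ[h>8](R) → 1
  (S ⋈[f=h] σ[h>8](R)) → 1
  π[y,h,w,f]((S ⋈[f=h] σ[h>8](R))) → 1

E1 and E2 produce the same multiset:
y | h | w | f
p | 9 | p | 9

yes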